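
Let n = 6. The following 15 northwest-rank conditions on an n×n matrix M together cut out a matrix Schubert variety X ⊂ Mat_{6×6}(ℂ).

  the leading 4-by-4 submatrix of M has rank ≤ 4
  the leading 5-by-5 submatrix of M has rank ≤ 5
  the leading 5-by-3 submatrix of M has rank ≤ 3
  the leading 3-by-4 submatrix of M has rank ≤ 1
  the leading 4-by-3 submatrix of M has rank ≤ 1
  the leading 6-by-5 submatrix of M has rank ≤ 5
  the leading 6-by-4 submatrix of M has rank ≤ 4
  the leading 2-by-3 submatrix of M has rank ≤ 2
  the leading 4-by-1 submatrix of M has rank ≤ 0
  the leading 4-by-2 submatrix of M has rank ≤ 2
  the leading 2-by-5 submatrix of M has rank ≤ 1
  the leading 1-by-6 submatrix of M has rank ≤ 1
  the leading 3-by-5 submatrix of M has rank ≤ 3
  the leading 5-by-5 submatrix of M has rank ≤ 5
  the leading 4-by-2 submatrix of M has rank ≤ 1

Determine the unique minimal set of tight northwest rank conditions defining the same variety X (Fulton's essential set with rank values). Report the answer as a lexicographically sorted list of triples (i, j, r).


Computing R[i][j] = min implied NW-rank bound (n=6, 15 conditions):

  i=1: 0 | 1 | 1 | 1 | 1 | 1
  i=2: 0 | 1 | 1 | 1 | 1 | 2
  i=3: 0 | 1 | 1 | 1 | 2 | 3
  i=4: 0 | 1 | 1 | 2 | 3 | 4
  i=5: 1 | 2 | 2 | 3 | 4 | 5
  i=6: 1 | 2 | 3 | 4 | 5 | 6

giving w = (2, 6, 5, 4, 1, 3) via Δ²R.

|D(w)|=10, |Ess(w)|=4:

[(2, 5, 1), (3, 4, 1), (4, 1, 0), (4, 3, 1)]


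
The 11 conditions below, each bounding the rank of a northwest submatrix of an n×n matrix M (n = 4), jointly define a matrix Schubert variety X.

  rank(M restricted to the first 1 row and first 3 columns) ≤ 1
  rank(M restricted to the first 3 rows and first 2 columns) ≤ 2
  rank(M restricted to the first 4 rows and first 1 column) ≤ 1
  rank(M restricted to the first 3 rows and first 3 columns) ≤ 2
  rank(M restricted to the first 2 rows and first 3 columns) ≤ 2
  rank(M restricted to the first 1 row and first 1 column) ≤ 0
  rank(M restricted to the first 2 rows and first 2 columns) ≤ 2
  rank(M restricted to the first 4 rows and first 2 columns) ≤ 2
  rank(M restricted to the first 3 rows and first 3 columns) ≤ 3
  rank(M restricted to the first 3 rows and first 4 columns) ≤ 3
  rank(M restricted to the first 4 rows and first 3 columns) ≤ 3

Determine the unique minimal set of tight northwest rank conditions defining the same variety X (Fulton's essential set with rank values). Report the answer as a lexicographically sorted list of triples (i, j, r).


The tightest implied rank at each (i,j), from the 11 conditions:

  i=1: 0, 1, 1, 1
  i=2: 1, 2, 2, 2
  i=3: 1, 2, 2, 3
  i=4: 1, 2, 3, 4

giving w = (2, 1, 4, 3) via Δ²R.

Rothe diagram D(w) (2 cells), 2 SE-corners (essential conditions):

[(1, 1, 0), (3, 3, 2)]


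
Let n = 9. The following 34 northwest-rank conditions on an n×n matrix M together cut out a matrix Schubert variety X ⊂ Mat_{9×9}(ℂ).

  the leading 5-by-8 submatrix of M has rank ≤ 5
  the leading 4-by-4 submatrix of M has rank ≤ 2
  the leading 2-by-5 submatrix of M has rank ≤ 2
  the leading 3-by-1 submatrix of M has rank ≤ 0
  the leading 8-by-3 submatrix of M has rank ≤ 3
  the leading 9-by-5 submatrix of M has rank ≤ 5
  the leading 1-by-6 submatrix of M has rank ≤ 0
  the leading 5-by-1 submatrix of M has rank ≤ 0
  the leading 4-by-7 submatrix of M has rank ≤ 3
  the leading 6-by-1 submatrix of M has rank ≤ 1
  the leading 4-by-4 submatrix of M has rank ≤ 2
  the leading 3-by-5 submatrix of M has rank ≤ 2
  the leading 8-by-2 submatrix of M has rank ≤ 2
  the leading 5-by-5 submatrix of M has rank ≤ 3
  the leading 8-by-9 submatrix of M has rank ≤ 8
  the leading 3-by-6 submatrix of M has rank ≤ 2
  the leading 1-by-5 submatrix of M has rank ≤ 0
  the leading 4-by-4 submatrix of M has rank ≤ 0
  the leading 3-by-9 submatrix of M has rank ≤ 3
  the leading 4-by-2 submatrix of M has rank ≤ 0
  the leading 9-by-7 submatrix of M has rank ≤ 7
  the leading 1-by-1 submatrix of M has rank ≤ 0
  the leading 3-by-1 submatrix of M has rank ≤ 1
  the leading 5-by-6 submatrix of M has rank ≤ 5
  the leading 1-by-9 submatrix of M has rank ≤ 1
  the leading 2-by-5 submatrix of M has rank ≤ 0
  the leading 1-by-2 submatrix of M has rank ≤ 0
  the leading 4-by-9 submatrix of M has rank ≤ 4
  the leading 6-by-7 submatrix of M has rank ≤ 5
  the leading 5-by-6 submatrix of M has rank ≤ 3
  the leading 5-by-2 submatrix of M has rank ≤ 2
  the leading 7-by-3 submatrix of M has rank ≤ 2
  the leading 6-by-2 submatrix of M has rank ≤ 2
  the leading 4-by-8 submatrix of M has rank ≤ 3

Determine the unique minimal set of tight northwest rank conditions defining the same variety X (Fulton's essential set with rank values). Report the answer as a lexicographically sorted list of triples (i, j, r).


Computing R[i][j] = min implied NW-rank bound (n=9, 34 conditions):

  row 1: 0  0  0  0  0  0  1  1  1
  row 2: 0  0  0  0  0  1  2  2  2
  row 3: 0  0  0  0  1  2  3  3  3
  row 4: 0  0  0  0  1  2  3  3  4
  row 5: 0  1  1  1  2  3  4  4  5
  row 6: 1  2  2  2  3  4  5  5  6
  row 7: 1  2  2  3  4  5  6  6  7
  row 8: 1  2  3  4  5  6  7  7  8
  row 9: 1  2  3  4  5  6  7  8  9

the unique w with this rank table is (7, 6, 5, 9, 2, 1, 4, 3, 8).

Fulton essential set (6 of the 22 Rothe cells):

[(1, 6, 0), (2, 5, 0), (4, 4, 0), (4, 8, 3), (5, 1, 0), (7, 3, 2)]


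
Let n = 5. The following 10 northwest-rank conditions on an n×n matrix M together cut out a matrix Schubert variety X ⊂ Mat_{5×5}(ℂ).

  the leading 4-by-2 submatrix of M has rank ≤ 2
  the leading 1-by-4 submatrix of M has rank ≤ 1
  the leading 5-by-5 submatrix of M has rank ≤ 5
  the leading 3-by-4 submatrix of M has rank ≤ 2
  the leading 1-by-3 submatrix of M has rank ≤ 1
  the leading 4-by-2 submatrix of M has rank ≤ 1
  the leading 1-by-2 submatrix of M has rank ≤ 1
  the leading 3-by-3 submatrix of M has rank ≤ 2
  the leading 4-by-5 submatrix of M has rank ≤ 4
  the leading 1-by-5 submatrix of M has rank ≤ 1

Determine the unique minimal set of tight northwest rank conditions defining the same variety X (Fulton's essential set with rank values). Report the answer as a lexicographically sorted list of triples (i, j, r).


Rank table r_w(5×5) implied by the 10 constraints:

  row 1: 1 1 1 1 1
  row 2: 1 1 2 2 2
  row 3: 1 1 2 2 3
  row 4: 1 1 2 3 4
  row 5: 1 2 3 4 5

hence w(1..5) = (1, 3, 5, 4, 2).

2 SE-corners of the 4-cell Rothe diagram give Ess(w):

[(3, 4, 2), (4, 2, 1)]


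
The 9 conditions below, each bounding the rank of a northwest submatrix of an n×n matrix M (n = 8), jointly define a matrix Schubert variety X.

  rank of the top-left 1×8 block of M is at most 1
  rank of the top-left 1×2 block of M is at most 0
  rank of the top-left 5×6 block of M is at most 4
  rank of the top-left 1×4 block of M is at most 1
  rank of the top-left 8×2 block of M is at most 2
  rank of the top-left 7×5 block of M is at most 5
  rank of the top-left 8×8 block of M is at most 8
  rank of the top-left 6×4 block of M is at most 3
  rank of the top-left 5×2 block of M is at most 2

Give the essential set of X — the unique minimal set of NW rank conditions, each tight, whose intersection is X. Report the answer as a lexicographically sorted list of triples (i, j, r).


Recovering R(i,j) via the rank-extension bound from the 9 conditions:

  R[1]: 0 | 0 | 1 | 1 | 1 | 1 | 1 | 1
  R[2]: 1 | 1 | 2 | 2 | 2 | 2 | 2 | 2
  R[3]: 1 | 2 | 3 | 3 | 3 | 3 | 3 | 3
  R[4]: 1 | 2 | 3 | 3 | 4 | 4 | 4 | 4
  R[5]: 1 | 2 | 3 | 3 | 4 | 4 | 5 | 5
  R[6]: 1 | 2 | 3 | 3 | 4 | 5 | 6 | 6
  R[7]: 1 | 2 | 3 | 4 | 5 | 6 | 7 | 7
  R[8]: 1 | 2 | 3 | 4 | 5 | 6 | 7 | 8

giving w = (3, 1, 2, 5, 7, 6, 4, 8) via Δ²R.

Fulton essential set (3 of the 6 Rothe cells):

[(1, 2, 0), (5, 6, 4), (6, 4, 3)]


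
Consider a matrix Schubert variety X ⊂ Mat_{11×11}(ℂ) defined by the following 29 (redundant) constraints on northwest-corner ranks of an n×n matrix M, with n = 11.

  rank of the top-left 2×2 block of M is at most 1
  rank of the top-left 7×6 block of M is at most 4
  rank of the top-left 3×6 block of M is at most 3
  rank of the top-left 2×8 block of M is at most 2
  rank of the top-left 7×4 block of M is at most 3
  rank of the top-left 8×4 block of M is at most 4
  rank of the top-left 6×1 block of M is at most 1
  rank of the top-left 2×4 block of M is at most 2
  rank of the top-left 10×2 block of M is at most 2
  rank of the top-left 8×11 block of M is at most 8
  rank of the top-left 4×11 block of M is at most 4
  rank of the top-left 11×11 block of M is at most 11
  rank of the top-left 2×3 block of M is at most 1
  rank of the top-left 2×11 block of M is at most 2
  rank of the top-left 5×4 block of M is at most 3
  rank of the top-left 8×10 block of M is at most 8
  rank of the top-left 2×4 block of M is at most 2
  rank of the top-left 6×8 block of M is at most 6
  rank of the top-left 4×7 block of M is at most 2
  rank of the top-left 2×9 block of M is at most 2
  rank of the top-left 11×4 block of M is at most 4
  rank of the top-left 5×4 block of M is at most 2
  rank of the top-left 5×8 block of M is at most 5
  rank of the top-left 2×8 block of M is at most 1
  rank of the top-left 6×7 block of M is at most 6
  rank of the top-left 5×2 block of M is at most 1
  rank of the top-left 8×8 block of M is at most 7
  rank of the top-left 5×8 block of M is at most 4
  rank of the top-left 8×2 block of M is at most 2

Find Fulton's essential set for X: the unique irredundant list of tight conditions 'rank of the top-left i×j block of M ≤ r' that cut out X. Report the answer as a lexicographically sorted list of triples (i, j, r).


Rank table r_w(11×11) implied by the 29 constraints:

  R[1]: 1, 1, 1, 1, 1, 1, 1, 1, 1, 1, 1
  R[2]: 1, 1, 1, 1, 1, 1, 1, 1, 2, 2, 2
  R[3]: 1, 1, 2, 2, 2, 2, 2, 2, 3, 3, 3
  R[4]: 1, 1, 2, 2, 2, 2, 2, 3, 4, 4, 4
  R[5]: 1, 1, 2, 2, 3, 3, 3, 4, 5, 5, 5
  R[6]: 1, 2, 3, 3, 4, 4, 4, 5, 6, 6, 6
  R[7]: 1, 2, 3, 3, 4, 4, 5, 6, 7, 7, 7
  R[8]: 1, 2, 3, 4, 5, 5, 6, 7, 8, 8, 8
  R[9]: 1, 2, 3, 4, 5, 6, 7, 8, 9, 9, 9
  R[10]: 1, 2, 3, 4, 5, 6, 7, 8, 9, 10, 10
  R[11]: 1, 2, 3, 4, 5, 6, 7, 8, 9, 10, 11

second differences of R give the permutation w = (1, 9, 3, 8, 5, 2, 7, 4, 6, 10, 11).

Rothe diagram D(w) (17 cells), 6 SE-corners (essential conditions):

[(2, 8, 1), (4, 7, 2), (5, 2, 1), (5, 4, 2), (7, 4, 3), (7, 6, 4)]


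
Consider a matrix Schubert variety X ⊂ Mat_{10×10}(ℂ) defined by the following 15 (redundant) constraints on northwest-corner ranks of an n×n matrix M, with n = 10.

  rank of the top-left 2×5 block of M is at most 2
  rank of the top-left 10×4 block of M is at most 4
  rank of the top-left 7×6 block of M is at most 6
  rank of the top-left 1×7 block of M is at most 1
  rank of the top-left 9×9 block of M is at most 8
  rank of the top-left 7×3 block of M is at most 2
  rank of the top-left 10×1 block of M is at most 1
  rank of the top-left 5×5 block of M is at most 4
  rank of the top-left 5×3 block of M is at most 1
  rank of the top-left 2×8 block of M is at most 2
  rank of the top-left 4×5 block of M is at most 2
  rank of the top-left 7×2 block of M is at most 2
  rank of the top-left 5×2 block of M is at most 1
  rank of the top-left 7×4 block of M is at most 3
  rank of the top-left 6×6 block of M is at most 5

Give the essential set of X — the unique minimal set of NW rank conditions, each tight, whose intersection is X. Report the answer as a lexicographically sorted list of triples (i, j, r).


Recovering R(i,j) via the rank-extension bound from the 15 conditions:

  1, 1, 1, 1, 1, 1, 1, 1, 1, 1
  1, 1, 1, 2, 2, 2, 2, 2, 2, 2
  1, 1, 1, 2, 2, 3, 3, 3, 3, 3
  1, 1, 1, 2, 2, 3, 4, 4, 4, 4
  1, 1, 1, 2, 3, 4, 5, 5, 5, 5
  1, 2, 2, 3, 4, 5, 6, 6, 6, 6
  1, 2, 2, 3, 4, 5, 6, 7, 7, 7
  1, 2, 3, 4, 5, 6, 7, 8, 8, 8
  1, 2, 3, 4, 5, 6, 7, 8, 8, 9
  1, 2, 3, 4, 5, 6, 7, 8, 9, 10

second differences of R give the permutation w = (1, 4, 6, 7, 5, 2, 8, 3, 10, 9).

4 SE-corners of the 12-cell Rothe diagram give Ess(w):

[(4, 5, 2), (5, 3, 1), (7, 3, 2), (9, 9, 8)]


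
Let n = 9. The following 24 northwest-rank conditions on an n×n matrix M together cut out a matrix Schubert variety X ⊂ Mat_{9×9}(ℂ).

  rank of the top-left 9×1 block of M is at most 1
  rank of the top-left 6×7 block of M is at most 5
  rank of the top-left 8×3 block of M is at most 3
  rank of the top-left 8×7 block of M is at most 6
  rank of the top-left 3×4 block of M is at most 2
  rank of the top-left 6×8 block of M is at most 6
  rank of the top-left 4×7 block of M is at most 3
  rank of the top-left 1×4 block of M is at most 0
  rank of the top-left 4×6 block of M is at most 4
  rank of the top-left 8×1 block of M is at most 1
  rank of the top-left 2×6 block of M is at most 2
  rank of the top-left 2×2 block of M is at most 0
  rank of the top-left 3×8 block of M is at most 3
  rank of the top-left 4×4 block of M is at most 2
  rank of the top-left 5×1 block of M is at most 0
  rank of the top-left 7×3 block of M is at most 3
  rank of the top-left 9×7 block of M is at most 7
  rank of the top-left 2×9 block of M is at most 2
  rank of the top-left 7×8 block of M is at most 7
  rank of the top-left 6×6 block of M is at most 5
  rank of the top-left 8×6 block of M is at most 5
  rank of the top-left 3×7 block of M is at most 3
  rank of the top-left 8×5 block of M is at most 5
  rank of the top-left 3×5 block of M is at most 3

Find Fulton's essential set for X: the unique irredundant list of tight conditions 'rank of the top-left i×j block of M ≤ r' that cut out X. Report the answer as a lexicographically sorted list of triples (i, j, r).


Rank table r_w(9×9) implied by the 24 constraints:

  0, 0, 0, 0, 1, 1, 1, 1, 1
  0, 0, 1, 1, 2, 2, 2, 2, 2
  0, 1, 2, 2, 3, 3, 3, 3, 3
  0, 1, 2, 2, 3, 3, 3, 4, 4
  0, 1, 2, 3, 4, 4, 4, 5, 5
  1, 2, 3, 4, 5, 5, 5, 6, 6
  1, 2, 3, 4, 5, 5, 6, 7, 7
  1, 2, 3, 4, 5, 5, 6, 7, 8
  1, 2, 3, 4, 5, 6, 7, 8, 9

reading off 1-entries of Δ²R: w = (5, 3, 2, 8, 4, 1, 7, 9, 6).

ℓ(w)=14; the 6 essential cells (i,j,r):

[(1, 4, 0), (2, 2, 0), (4, 4, 2), (4, 7, 3), (5, 1, 0), (8, 6, 5)]


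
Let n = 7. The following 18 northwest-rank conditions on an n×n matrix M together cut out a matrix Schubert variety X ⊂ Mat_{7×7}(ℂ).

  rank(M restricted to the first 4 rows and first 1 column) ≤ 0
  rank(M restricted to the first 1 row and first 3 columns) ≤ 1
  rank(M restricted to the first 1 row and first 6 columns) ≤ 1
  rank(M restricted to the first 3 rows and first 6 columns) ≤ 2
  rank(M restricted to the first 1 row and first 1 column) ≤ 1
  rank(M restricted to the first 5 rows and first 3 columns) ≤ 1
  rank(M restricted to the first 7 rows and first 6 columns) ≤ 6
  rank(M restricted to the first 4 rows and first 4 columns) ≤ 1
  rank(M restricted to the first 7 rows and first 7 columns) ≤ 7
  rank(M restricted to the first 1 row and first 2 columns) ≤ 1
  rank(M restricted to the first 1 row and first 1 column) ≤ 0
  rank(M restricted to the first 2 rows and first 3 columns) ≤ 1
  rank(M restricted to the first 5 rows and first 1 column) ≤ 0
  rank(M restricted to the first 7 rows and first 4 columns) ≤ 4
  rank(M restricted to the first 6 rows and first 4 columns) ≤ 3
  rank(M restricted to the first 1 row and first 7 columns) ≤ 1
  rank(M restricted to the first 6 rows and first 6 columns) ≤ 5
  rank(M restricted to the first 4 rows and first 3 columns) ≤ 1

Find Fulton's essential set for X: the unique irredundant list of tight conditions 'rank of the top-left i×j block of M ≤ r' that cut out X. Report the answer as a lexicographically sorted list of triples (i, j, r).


Computing R[i][j] = min implied NW-rank bound (n=7, 18 conditions):

  row 1: 0 | 1 | 1 | 1 | 1 | 1 | 1
  row 2: 0 | 1 | 1 | 1 | 2 | 2 | 2
  row 3: 0 | 1 | 1 | 1 | 2 | 2 | 3
  row 4: 0 | 1 | 1 | 1 | 2 | 3 | 4
  row 5: 0 | 1 | 1 | 2 | 3 | 4 | 5
  row 6: 1 | 2 | 2 | 3 | 4 | 5 | 6
  row 7: 1 | 2 | 3 | 4 | 5 | 6 | 7

reading off 1-entries of Δ²R: w = (2, 5, 7, 6, 4, 1, 3).

D(w) has 13 cells with 4 SE-corners; essential set:

[(3, 6, 2), (4, 4, 1), (5, 1, 0), (5, 3, 1)]


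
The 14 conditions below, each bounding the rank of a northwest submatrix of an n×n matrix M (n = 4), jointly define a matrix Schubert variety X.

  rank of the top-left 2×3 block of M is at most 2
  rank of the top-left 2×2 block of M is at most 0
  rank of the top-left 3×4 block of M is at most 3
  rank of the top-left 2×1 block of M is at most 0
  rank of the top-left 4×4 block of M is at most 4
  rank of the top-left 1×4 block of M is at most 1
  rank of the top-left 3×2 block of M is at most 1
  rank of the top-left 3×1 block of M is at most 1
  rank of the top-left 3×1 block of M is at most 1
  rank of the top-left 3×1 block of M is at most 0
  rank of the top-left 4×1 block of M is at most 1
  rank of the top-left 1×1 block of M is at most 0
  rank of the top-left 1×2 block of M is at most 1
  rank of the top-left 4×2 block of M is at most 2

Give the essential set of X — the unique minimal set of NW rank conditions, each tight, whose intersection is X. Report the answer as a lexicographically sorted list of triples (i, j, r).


Computing R[i][j] = min implied NW-rank bound (n=4, 14 conditions):

  i=1: 0 | 0 | 1 | 1
  i=2: 0 | 0 | 1 | 2
  i=3: 0 | 1 | 2 | 3
  i=4: 1 | 2 | 3 | 4

hence w(1..4) = (3, 4, 2, 1).

D(w) has 5 cells with 2 SE-corners; essential set:

[(2, 2, 0), (3, 1, 0)]


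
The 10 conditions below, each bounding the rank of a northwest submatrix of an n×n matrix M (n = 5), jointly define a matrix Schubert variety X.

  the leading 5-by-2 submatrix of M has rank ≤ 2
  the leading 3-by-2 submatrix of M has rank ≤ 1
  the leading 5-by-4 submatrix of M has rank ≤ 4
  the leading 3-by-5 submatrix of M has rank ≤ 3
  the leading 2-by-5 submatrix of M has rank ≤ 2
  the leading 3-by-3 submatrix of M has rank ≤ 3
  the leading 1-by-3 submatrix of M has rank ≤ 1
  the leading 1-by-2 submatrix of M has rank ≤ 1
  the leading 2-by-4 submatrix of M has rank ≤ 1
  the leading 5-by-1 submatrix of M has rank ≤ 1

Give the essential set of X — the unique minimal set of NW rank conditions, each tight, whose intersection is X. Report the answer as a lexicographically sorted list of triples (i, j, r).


Rank table r_w(5×5) implied by the 10 constraints:

  1  1  1  1  1
  1  1  1  1  2
  1  1  2  2  3
  1  2  3  3  4
  1  2  3  4  5

hence w(1..5) = (1, 5, 3, 2, 4).

Fulton essential set (2 of the 4 Rothe cells):

[(2, 4, 1), (3, 2, 1)]


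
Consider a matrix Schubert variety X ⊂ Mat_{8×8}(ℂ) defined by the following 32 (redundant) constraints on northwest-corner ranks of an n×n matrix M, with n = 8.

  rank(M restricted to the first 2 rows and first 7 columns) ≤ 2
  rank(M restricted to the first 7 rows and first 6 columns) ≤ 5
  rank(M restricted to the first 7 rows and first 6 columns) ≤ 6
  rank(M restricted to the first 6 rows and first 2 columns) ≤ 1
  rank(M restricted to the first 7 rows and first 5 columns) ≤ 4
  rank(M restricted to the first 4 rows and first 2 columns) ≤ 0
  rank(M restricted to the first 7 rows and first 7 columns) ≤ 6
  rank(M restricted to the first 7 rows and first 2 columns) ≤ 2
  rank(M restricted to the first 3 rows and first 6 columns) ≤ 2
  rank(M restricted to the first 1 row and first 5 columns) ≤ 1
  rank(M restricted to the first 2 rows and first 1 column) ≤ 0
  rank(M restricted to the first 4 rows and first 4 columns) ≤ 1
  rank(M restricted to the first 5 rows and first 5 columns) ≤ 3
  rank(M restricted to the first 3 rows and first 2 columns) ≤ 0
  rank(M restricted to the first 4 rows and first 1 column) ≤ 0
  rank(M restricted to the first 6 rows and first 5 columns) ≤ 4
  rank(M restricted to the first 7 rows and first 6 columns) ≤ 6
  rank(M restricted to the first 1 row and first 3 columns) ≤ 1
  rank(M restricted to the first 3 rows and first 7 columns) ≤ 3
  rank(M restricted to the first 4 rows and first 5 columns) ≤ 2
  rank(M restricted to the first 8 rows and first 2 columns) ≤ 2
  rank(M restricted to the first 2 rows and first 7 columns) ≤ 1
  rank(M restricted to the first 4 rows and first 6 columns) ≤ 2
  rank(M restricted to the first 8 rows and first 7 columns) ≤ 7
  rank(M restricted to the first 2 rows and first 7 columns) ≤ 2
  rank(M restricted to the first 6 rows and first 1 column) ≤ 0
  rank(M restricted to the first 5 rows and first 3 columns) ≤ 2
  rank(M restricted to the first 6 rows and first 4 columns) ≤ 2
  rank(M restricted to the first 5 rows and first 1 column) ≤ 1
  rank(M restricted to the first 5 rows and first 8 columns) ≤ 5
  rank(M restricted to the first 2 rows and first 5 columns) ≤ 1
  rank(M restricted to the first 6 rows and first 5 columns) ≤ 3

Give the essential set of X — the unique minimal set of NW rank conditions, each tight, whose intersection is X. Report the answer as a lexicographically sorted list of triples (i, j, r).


Rank table r_w(8×8) implied by the 32 constraints:

  R[1]: 0 | 0 | 1 | 1 | 1 | 1 | 1 | 1
  R[2]: 0 | 0 | 1 | 1 | 1 | 1 | 1 | 2
  R[3]: 0 | 0 | 1 | 1 | 2 | 2 | 2 | 3
  R[4]: 0 | 0 | 1 | 1 | 2 | 2 | 3 | 4
  R[5]: 0 | 1 | 2 | 2 | 3 | 3 | 4 | 5
  R[6]: 0 | 1 | 2 | 2 | 3 | 4 | 5 | 6
  R[7]: 1 | 2 | 3 | 3 | 4 | 5 | 6 | 7
  R[8]: 1 | 2 | 3 | 4 | 5 | 6 | 7 | 8

second differences of R give the permutation w = (3, 8, 5, 7, 2, 6, 1, 4).

ℓ(w)=18; the 6 essential cells (i,j,r):

[(2, 7, 1), (4, 2, 0), (4, 4, 1), (4, 6, 2), (6, 1, 0), (6, 4, 2)]


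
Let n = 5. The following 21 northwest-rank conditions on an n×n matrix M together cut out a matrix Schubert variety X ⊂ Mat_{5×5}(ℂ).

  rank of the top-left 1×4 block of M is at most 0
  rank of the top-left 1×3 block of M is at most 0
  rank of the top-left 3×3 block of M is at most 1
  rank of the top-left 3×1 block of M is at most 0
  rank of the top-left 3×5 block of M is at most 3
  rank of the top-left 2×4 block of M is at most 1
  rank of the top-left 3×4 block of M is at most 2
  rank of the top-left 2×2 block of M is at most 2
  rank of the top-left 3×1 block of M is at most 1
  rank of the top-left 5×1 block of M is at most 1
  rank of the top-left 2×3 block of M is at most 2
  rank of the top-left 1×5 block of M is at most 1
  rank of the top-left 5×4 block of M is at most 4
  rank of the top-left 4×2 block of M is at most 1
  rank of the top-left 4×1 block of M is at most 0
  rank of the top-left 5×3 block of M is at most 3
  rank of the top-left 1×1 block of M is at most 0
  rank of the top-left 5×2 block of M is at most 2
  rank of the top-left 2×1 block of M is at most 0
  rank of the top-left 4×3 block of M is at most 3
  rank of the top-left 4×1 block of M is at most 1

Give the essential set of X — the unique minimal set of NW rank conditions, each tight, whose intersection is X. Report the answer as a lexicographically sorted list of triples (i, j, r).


Reconstructing r_w from the 21 given conditions:

  R[1]: 0 0 0 0 1
  R[2]: 0 1 1 1 2
  R[3]: 0 1 1 2 3
  R[4]: 0 1 2 3 4
  R[5]: 1 2 3 4 5

second differences of R give the permutation w = (5, 2, 4, 3, 1).

|D(w)|=8, |Ess(w)|=3:

[(1, 4, 0), (3, 3, 1), (4, 1, 0)]


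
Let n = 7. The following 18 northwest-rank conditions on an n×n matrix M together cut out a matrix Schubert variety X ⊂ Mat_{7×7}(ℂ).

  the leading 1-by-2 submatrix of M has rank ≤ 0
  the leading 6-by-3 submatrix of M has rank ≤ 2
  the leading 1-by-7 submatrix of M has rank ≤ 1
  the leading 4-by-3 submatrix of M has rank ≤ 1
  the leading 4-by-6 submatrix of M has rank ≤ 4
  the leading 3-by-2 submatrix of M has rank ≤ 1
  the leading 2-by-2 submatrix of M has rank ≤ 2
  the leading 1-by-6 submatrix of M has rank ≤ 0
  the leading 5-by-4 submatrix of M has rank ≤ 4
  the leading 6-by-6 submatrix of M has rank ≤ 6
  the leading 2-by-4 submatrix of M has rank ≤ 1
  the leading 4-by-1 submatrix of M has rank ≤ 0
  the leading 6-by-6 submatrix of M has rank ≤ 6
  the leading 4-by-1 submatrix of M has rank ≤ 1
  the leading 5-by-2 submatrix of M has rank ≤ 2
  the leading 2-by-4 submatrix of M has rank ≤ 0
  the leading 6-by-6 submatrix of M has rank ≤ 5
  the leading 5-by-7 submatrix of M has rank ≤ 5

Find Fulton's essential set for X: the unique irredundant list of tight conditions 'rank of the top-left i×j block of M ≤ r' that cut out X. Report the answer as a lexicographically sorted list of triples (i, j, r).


The tightest implied rank at each (i,j), from the 18 conditions:

  row 1: 0, 0, 0, 0, 0, 0, 1
  row 2: 0, 0, 0, 0, 1, 1, 2
  row 3: 0, 1, 1, 1, 2, 2, 3
  row 4: 0, 1, 1, 2, 3, 3, 4
  row 5: 1, 2, 2, 3, 4, 4, 5
  row 6: 1, 2, 2, 3, 4, 5, 6
  row 7: 1, 2, 3, 4, 5, 6, 7

the unique w with this rank table is (7, 5, 2, 4, 1, 6, 3).

D(w) has 14 cells with 5 SE-corners; essential set:

[(1, 6, 0), (2, 4, 0), (4, 1, 0), (4, 3, 1), (6, 3, 2)]


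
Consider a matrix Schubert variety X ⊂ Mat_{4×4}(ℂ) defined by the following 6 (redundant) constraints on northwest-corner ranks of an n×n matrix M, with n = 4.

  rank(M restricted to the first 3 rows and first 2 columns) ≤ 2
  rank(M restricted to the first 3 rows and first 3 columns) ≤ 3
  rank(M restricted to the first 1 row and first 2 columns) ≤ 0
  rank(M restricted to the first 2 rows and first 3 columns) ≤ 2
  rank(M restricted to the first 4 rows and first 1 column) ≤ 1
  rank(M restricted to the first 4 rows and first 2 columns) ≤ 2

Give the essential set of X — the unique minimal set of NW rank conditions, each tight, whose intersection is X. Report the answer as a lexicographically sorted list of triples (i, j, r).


Reconstructing r_w from the 6 given conditions:

  i=1: 0 | 0 | 1 | 1
  i=2: 1 | 1 | 2 | 2
  i=3: 1 | 2 | 3 | 3
  i=4: 1 | 2 | 3 | 4

so w = (3, 1, 2, 4).

ℓ(w)=2; the 1 essential cell (i,j,r):

[(1, 2, 0)]


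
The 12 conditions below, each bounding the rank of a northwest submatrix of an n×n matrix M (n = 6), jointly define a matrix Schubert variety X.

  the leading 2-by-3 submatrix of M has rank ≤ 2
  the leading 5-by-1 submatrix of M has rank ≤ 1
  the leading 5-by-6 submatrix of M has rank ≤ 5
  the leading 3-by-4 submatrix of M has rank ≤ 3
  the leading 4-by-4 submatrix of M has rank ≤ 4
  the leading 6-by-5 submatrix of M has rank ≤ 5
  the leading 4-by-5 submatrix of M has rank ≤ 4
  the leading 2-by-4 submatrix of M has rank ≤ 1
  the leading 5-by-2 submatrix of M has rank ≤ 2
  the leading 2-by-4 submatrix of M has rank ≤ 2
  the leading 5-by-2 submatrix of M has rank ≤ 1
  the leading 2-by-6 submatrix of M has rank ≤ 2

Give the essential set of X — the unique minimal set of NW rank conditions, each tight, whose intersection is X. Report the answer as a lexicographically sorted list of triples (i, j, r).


Recovering R(i,j) via the rank-extension bound from the 12 conditions:

  row 1: 1 | 1 | 1 | 1 | 1 | 1
  row 2: 1 | 1 | 1 | 1 | 2 | 2
  row 3: 1 | 1 | 2 | 2 | 3 | 3
  row 4: 1 | 1 | 2 | 3 | 4 | 4
  row 5: 1 | 1 | 2 | 3 | 4 | 5
  row 6: 1 | 2 | 3 | 4 | 5 | 6

so w = (1, 5, 3, 4, 6, 2).

D(w) has 6 cells with 2 SE-corners; essential set:

[(2, 4, 1), (5, 2, 1)]


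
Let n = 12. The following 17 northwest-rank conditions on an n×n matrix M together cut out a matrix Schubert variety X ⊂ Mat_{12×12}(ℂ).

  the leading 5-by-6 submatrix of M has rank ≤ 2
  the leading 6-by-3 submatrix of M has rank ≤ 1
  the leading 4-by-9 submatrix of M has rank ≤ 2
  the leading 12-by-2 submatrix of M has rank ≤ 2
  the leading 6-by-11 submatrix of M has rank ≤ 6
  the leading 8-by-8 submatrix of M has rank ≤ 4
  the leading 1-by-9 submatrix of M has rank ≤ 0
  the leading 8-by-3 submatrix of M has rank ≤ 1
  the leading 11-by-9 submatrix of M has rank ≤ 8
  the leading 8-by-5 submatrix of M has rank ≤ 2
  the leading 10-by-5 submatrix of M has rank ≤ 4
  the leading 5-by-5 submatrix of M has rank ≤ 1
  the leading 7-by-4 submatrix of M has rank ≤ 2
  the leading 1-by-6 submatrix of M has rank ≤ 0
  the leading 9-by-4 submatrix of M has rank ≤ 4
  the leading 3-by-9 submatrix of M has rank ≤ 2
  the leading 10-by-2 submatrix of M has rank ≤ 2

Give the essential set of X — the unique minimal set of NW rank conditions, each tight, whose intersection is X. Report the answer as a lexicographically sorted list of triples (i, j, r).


Reconstructing r_w from the 17 given conditions:

  i=1: 0  0  0  0  0  0  0  0  0  1  1  1
  i=2: 1  1  1  1  1  1  1  1  1  2  2  2
  i=3: 1  1  1  1  1  2  2  2  2  3  3  3
  i=4: 1  1  1  1  1  2  2  2  2  3  4  4
  i=5: 1  1  1  1  1  2  3  3  3  4  5  5
  i=6: 1  1  1  2  2  3  4  4  4  5  6  6
  i=7: 1  1  1  2  2  3  4  4  5  6  7  7
  i=8: 1  1  1  2  2  3  4  4  5  6  7  8
  i=9: 1  2  2  3  3  4  5  5  6  7  8  9
  i=10: 1  2  3  4  4  5  6  6  7  8  9  10
  i=11: 1  2  3  4  5  6  7  7  8  9  10  11
  i=12: 1  2  3  4  5  6  7  8  9  10  11  12

hence w(1..12) = (10, 1, 6, 11, 7, 4, 9, 12, 2, 3, 5, 8).

D(w) has 34 cells with 6 SE-corners; essential set:

[(1, 9, 0), (4, 9, 2), (5, 5, 1), (8, 3, 1), (8, 5, 2), (8, 8, 4)]


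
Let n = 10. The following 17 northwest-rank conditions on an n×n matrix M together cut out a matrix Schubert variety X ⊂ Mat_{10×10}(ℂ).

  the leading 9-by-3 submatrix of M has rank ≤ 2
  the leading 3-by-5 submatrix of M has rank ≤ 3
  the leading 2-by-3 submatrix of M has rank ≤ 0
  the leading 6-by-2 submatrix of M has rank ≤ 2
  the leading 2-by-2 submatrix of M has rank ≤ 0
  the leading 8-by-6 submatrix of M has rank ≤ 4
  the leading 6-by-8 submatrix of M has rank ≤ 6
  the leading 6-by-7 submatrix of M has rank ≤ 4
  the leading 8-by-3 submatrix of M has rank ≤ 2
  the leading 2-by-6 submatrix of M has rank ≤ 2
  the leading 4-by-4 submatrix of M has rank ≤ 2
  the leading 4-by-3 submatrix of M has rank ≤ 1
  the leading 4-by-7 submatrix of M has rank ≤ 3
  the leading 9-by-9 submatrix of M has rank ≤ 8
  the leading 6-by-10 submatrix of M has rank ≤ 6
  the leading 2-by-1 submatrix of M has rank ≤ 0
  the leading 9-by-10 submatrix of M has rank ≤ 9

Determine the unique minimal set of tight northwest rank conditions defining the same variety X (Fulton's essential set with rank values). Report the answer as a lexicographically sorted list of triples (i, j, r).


Reconstructing r_w from the 17 given conditions:

  0  0  0  1  1  1  1  1  1  1
  0  0  0  1  2  2  2  2  2  2
  1  1  1  2  3  3  3  3  3  3
  1  1  1  2  3  3  3  4  4  4
  1  2  2  3  4  4  4  5  5  5
  1  2  2  3  4  4  4  5  6  6
  1  2  2  3  4  4  5  6  7  7
  1  2  2  3  4  4  5  6  7  8
  1  2  2  3  4  5  6  7  8  9
  1  2  3  4  5  6  7  8  9  10

giving w = (4, 5, 1, 8, 2, 9, 7, 10, 6, 3) via Δ²R.

6 SE-corners of the 18-cell Rothe diagram give Ess(w):

[(2, 3, 0), (4, 3, 1), (4, 7, 3), (6, 7, 4), (8, 6, 4), (9, 3, 2)]


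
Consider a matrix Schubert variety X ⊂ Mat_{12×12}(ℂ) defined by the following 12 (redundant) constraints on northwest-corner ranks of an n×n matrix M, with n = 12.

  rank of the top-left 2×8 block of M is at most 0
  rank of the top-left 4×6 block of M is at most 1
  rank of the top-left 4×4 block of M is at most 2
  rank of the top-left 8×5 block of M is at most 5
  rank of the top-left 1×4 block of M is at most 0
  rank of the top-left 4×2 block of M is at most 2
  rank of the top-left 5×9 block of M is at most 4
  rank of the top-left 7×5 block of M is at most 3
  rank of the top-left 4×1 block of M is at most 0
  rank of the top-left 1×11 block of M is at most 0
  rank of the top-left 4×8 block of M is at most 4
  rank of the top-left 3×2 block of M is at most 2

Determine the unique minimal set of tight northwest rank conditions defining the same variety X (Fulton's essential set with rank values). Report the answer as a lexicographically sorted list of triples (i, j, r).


Reconstructing r_w from the 12 given conditions:

  row 1: 0  0  0  0  0  0  0  0  0  0  0  1
  row 2: 0  0  0  0  0  0  0  0  1  1  1  2
  row 3: 0  1  1  1  1  1  1  1  2  2  2  3
  row 4: 0  1  1  1  1  1  2  2  3  3  3  4
  row 5: 1  2  2  2  2  2  3  3  4  4  4  5
  row 6: 1  2  3  3  3  3  4  4  5  5  5  6
  row 7: 1  2  3  3  3  4  5  5  6  6  6  7
  row 8: 1  2  3  4  4  5  6  6  7  7  7  8
  row 9: 1  2  3  4  5  6  7  7  8  8  8  9
  row 10: 1  2  3  4  5  6  7  8  9  9  9  10
  row 11: 1  2  3  4  5  6  7  8  9  10  10  11
  row 12: 1  2  3  4  5  6  7  8  9  10  11  12

so w = (12, 9, 2, 7, 1, 3, 6, 4, 5, 8, 10, 11).

5 SE-corners of the 27-cell Rothe diagram give Ess(w):

[(1, 11, 0), (2, 8, 0), (4, 1, 0), (4, 6, 1), (7, 5, 3)]


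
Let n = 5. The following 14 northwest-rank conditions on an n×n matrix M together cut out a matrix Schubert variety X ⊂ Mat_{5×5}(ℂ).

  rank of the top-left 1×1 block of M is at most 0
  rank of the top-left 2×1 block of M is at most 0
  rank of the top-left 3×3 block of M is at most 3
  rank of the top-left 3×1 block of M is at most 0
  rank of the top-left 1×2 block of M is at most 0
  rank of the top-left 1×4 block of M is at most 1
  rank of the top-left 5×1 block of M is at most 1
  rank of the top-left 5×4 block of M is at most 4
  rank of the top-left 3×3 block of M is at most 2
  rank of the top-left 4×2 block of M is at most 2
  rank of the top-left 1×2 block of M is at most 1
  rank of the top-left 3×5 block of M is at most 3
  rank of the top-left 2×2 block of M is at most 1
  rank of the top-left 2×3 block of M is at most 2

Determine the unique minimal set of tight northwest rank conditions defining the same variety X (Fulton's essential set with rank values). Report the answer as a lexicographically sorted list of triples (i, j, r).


The tightest implied rank at each (i,j), from the 14 conditions:

  row 1: 0  0  1  1  1
  row 2: 0  1  2  2  2
  row 3: 0  1  2  3  3
  row 4: 1  2  3  4  4
  row 5: 1  2  3  4  5

the unique w with this rank table is (3, 2, 4, 1, 5).

Rothe diagram D(w) (4 cells), 2 SE-corners (essential conditions):

[(1, 2, 0), (3, 1, 0)]


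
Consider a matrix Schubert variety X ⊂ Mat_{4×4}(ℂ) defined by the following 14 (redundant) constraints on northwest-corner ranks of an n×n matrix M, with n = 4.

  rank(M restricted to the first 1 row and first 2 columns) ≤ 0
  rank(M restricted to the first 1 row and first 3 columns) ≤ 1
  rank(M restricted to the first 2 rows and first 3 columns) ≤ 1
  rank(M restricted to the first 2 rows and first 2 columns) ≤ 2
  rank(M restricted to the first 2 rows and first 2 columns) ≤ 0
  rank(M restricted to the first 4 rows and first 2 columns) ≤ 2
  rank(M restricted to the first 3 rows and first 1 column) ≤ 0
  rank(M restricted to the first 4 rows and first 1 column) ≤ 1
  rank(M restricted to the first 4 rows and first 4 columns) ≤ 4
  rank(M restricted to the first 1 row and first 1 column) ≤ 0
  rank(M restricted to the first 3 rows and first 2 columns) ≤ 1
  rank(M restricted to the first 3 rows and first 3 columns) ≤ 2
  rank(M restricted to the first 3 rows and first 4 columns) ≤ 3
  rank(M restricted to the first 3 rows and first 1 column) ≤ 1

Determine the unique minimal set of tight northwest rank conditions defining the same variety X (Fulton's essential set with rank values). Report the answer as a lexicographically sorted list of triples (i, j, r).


Propagating the 14 rank bounds to every northwest block:

  0, 0, 1, 1
  0, 0, 1, 2
  0, 1, 2, 3
  1, 2, 3, 4

second differences of R give the permutation w = (3, 4, 2, 1).

Fulton essential set (2 of the 5 Rothe cells):

[(2, 2, 0), (3, 1, 0)]


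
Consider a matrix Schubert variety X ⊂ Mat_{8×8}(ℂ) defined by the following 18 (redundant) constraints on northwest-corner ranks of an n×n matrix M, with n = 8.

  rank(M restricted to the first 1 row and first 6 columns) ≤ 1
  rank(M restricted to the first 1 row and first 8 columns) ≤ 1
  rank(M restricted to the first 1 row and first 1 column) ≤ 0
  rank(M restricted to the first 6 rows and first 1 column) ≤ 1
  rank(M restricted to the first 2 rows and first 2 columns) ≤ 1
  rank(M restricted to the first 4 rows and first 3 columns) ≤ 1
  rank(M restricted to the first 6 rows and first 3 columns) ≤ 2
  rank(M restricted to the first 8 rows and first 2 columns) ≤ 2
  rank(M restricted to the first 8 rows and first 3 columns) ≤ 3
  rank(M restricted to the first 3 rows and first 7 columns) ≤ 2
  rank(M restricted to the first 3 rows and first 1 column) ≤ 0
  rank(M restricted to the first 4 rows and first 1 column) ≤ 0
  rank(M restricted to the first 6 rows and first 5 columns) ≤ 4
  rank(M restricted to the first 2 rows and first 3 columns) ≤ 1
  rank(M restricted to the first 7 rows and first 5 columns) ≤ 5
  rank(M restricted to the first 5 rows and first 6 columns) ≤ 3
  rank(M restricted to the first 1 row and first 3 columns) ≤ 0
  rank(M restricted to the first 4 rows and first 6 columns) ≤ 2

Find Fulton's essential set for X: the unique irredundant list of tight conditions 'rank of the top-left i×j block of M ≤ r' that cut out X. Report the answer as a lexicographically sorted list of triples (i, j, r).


Reconstructing r_w from the 18 given conditions:

  R[1]: 0, 0, 0, 1, 1, 1, 1, 1
  R[2]: 0, 1, 1, 2, 2, 2, 2, 2
  R[3]: 0, 1, 1, 2, 2, 2, 2, 3
  R[4]: 0, 1, 1, 2, 2, 2, 3, 4
  R[5]: 1, 2, 2, 3, 3, 3, 4, 5
  R[6]: 1, 2, 2, 3, 4, 4, 5, 6
  R[7]: 1, 2, 3, 4, 5, 5, 6, 7
  R[8]: 1, 2, 3, 4, 5, 6, 7, 8

second differences of R give the permutation w = (4, 2, 8, 7, 1, 5, 3, 6).

Fulton essential set (6 of the 14 Rothe cells):

[(1, 3, 0), (3, 7, 2), (4, 1, 0), (4, 3, 1), (4, 6, 2), (6, 3, 2)]


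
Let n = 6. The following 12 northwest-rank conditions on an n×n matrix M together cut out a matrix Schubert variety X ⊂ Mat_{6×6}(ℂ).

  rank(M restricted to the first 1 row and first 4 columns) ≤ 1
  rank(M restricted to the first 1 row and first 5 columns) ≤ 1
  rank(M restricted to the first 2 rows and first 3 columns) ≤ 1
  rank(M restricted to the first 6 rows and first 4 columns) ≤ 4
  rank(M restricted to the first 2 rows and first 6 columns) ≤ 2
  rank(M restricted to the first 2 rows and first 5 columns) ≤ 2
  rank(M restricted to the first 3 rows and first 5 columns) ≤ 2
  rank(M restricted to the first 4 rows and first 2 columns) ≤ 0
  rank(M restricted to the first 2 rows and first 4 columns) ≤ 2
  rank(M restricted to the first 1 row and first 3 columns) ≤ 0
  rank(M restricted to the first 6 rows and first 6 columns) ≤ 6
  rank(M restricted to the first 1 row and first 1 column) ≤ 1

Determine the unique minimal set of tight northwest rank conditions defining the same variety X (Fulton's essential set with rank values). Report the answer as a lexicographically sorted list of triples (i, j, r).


Rank table r_w(6×6) implied by the 12 constraints:

  row 1: 0, 0, 0, 1, 1, 1
  row 2: 0, 0, 1, 2, 2, 2
  row 3: 0, 0, 1, 2, 2, 3
  row 4: 0, 0, 1, 2, 3, 4
  row 5: 1, 1, 2, 3, 4, 5
  row 6: 1, 2, 3, 4, 5, 6

hence w(1..6) = (4, 3, 6, 5, 1, 2).

D(w) has 10 cells with 3 SE-corners; essential set:

[(1, 3, 0), (3, 5, 2), (4, 2, 0)]


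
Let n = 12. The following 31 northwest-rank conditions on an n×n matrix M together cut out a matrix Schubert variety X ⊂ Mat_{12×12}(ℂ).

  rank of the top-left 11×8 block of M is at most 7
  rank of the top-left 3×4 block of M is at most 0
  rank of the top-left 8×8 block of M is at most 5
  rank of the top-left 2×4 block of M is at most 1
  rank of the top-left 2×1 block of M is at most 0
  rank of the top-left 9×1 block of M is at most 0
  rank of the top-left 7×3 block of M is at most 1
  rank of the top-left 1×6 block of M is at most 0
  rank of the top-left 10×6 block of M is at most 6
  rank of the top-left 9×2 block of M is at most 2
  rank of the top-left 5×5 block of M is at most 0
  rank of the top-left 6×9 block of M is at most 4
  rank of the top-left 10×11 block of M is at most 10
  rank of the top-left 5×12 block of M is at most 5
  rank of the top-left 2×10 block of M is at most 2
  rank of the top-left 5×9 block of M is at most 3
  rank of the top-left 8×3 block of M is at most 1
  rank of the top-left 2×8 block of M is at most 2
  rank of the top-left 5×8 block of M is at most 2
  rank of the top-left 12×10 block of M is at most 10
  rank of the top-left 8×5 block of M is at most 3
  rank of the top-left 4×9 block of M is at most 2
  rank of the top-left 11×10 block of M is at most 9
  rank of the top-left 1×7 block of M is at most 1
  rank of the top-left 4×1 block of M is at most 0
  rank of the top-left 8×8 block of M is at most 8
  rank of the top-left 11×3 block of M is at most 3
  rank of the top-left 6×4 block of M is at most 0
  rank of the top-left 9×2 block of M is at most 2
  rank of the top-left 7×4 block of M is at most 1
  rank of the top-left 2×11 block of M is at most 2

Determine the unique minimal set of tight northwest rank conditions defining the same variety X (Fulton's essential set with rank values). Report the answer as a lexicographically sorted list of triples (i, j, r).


The tightest implied rank at each (i,j), from the 31 conditions:

  0  0  0  0  0  0  1  1  1  1  1  1
  0  0  0  0  0  1  2  2  2  2  2  2
  0  0  0  0  0  1  2  2  2  3  3  3
  0  0  0  0  0  1  2  2  2  3  4  4
  0  0  0  0  0  1  2  2  3  4  5  5
  0  0  0  0  1  2  3  3  4  5  6  6
  0  1  1  1  2  3  4  4  5  6  7  7
  0  1  1  2  3  4  5  5  6  7  8  8
  0  1  2  3  4  5  6  6  7  8  9  9
  1  2  3  4  5  6  7  7  8  9  10  10
  1  2  3  4  5  6  7  7  8  9  10  11
  1  2  3  4  5  6  7  8  9  10  11  12

the unique w with this rank table is (7, 6, 10, 11, 9, 5, 2, 4, 3, 1, 12, 8).

8 SE-corners of the 40-cell Rothe diagram give Ess(w):

[(1, 6, 0), (4, 9, 2), (5, 5, 0), (5, 8, 2), (6, 4, 0), (8, 3, 1), (9, 1, 0), (11, 8, 7)]
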